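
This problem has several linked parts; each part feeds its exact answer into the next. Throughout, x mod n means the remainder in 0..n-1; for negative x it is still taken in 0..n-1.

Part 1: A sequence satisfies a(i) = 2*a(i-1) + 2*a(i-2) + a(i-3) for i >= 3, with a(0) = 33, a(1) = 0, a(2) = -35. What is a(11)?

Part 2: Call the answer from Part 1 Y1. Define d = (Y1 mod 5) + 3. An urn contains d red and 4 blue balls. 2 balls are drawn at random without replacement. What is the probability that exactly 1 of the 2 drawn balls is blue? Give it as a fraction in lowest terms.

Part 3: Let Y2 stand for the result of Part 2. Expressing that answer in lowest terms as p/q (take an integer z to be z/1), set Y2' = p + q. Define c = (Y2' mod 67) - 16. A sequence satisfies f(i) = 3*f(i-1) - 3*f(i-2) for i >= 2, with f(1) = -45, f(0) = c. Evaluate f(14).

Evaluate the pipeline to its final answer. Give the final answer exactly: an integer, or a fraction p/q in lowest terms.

-113724

Part 1: a(3) = 2*(-35) + 2*(0) + 1*(33) = -37; iterating: a(3)=-37, a(4)=-144, a(5)=-397, a(6)=-1119, a(7)=-3176, a(8)=-8987, a(9)=-25445, a(10)=-72040, a(11)=-203957; answer -203957
Part 2: Y1 = -203957; d = 6; total draws C(10,2) = 45; favorable C(4,1)*C(6,1) = 24; P = 8/15; answer 8/15
Part 3: Y2 = 8/15; threaded value p + q = 23; c = 7; f(2) = 3*(-45) - 3*(7) = -156; iterating: f(2)=-156, f(3)=-333, f(4)=-531, f(5)=-594, f(6)=-189, f(7)=1215, f(8)=4212, f(9)=8991, f(10)=14337, f(11)=16038, f(12)=5103, f(13)=-32805, f(14)=-113724; answer -113724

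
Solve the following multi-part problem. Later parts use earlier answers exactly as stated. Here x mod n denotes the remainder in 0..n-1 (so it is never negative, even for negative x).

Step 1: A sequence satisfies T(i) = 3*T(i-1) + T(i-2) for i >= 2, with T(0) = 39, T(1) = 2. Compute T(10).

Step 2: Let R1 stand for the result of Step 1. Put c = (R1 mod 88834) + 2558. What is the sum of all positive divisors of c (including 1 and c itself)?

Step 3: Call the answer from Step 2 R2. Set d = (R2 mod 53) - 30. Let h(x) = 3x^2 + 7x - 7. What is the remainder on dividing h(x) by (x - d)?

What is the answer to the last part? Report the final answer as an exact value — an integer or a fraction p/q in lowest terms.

1553

Step 1: T(2) = 3*(2) + 1*(39) = 45; iterating: T(2)=45, T(3)=137, T(4)=456, T(5)=1505, T(6)=4971, T(7)=16418, T(8)=54225, T(9)=179093, T(10)=591504; answer 591504
Step 2: R1 = 591504; c = 61058; 61058 = 2 * 30529; sigma = (1 + 2) * (1 + 30529) = 3 * 30530 = 91590; answer 91590
Step 3: R2 = 91590; d = -24; remainder = value at the root: 3*(-24)^2 + 7*(-24)^1 - 7 = (1728) + (-168) + (-7) = 1553; answer 1553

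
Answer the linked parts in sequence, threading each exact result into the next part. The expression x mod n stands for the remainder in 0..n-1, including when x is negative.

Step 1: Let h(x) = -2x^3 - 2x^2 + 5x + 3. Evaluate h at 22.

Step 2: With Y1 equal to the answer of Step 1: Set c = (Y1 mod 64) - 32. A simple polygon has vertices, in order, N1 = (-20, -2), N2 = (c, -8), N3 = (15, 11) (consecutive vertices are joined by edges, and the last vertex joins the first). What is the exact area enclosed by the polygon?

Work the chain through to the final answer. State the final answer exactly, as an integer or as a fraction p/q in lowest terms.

Step 1: -2*(22)^3 - 2*(22)^2 + 5*(22)^1 + 3 = (-21296) + (-968) + (110) + (3) = -22151; answer -22151
Step 2: Y1 = -22151; c = 25; cross terms: (-20*-8 - 25*-2)=210, (25*11 - 15*-8)=395, (15*-2 - -20*11)=190; twice the area = |795| = 795; area = 795/2; answer 795/2

795/2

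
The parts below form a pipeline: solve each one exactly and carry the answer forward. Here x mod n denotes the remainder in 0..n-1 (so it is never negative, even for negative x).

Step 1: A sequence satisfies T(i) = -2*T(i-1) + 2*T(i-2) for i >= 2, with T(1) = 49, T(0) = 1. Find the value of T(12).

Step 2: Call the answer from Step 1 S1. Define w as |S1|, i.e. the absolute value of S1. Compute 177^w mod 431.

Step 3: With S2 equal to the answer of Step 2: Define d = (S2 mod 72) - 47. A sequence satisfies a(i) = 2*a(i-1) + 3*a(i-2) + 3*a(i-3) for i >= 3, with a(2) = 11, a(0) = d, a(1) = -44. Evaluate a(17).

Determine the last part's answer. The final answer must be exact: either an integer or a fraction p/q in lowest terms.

Step 1: T(2) = -2*(49) + 2*(1) = -96; iterating: T(2)=-96, T(3)=290, T(4)=-772, T(5)=2124, T(6)=-5792, T(7)=15832, T(8)=-43248, T(9)=118160, T(10)=-322816, T(11)=881952, T(12)=-2409536; answer -2409536
Step 2: S1 = -2409536; w = 2409536; squarings mod 431: 177^1=177, 177^2=297, 177^4=285, 177^8=197, 177^16=19, 177^32=361, 177^64=159, 177^128=283, 177^256=354, 177^512=326, 177^1024=250, 177^2048=5, 177^4096=25, 177^8192=194, 177^16384=139, 177^32768=357, 177^65536=304, 177^131072=182, 177^262144=368, 177^524288=90, 177^1048576=342, 177^2097152=163; 177^2409536 = 177^64 * 177^1024 * 177^16384 * 177^32768 * 177^262144 * 177^2097152 = 41 (mod 431); answer 41
Step 3: S2 = 41; d = -6; a(3) = 2*(11) + 3*(-44) + 3*(-6) = -128; iterating: a(3)=-128, a(4)=-355, a(5)=-1061, a(6)=-3571, a(7)=-11390, a(8)=-36676, a(9)=-118235, a(10)=-380668, a(11)=-1226069, a(12)=-3948847, a(13)=-12717905, a(14)=-40960558, a(15)=-131921372, a(16)=-424878133, a(17)=-1368402056; answer -1368402056

-1368402056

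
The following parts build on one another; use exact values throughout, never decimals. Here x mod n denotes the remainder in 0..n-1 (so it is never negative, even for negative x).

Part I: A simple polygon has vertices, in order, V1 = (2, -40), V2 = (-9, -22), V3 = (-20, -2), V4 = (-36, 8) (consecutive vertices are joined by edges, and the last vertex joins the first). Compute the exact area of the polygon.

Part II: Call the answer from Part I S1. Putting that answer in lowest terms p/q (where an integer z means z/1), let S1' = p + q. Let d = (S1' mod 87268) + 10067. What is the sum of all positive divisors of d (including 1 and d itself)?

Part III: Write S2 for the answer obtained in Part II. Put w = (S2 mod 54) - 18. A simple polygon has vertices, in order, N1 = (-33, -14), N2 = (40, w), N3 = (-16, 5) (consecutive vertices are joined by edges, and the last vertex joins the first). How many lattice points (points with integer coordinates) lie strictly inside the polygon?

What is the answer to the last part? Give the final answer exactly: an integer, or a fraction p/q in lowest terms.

421

Part I: cross terms: (2*-22 - -9*-40)=-404, (-9*-2 - -20*-22)=-422, (-20*8 - -36*-2)=-232, (-36*-40 - 2*8)=1424; twice the area = |366| = 366; area = 183; answer 183
Part II: S1 = 183; threaded value p + q = 184; d = 10251; 10251 = 3^2 * 17 * 67; sigma = (1 + 3 + 9) * (1 + 17) * (1 + 67) = 13 * 18 * 68 = 15912; answer 15912
Part III: S2 = 15912; w = 18; cross terms: (-33*18 - 40*-14)=-34, (40*5 - -16*18)=488, (-16*-14 - -33*5)=389; twice the area = |843| = 843; area = 843/2; boundary points = 1 + 1 + 1 = 3; strictly interior points = area - boundary/2 + 1 = 421; answer 421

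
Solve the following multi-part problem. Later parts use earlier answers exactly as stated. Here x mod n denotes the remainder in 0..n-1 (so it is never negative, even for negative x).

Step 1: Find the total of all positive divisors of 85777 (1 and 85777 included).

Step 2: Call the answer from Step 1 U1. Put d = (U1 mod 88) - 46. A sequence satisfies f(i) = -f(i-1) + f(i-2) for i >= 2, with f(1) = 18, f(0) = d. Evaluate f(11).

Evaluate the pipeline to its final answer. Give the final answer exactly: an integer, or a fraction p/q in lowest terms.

Step 1: 85777 = 31 * 2767; sigma = (1 + 31) * (1 + 2767) = 32 * 2768 = 88576; answer 88576
Step 2: U1 = 88576; d = 2; f(2) = -1*(18) + 1*(2) = -16; iterating: f(2)=-16, f(3)=34, f(4)=-50, f(5)=84, f(6)=-134, f(7)=218, f(8)=-352, f(9)=570, f(10)=-922, f(11)=1492; answer 1492

1492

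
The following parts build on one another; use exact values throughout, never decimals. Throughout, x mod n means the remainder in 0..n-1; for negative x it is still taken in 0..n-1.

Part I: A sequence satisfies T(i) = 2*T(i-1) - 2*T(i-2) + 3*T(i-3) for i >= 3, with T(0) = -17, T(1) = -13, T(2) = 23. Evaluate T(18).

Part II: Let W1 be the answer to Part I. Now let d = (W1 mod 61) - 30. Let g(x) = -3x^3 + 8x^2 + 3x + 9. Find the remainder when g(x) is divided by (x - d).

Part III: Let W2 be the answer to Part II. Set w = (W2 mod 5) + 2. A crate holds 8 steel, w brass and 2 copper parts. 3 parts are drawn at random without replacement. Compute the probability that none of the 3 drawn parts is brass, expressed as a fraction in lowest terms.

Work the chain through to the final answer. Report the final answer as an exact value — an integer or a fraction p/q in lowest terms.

Part I: T(3) = 2*(23) - 2*(-13) + 3*(-17) = 21; iterating: T(3)=21, T(4)=-43, T(5)=-59, T(6)=31, T(7)=51, T(8)=-137, T(9)=-283, T(10)=-139, T(11)=-123, T(12)=-817, T(13)=-1805, T(14)=-2345, T(15)=-3531, T(16)=-7787, T(17)=-15547, T(18)=-26113; answer -26113
Part II: W1 = -26113; d = 26; remainder = value at the root: -3*(26)^3 + 8*(26)^2 + 3*(26)^1 + 9 = (-52728) + (5408) + (78) + (9) = -47233; answer -47233
Part III: W2 = -47233; w = 4; total draws C(14,3) = 364; favorable C(10,3) = 120; P = 30/91; answer 30/91

30/91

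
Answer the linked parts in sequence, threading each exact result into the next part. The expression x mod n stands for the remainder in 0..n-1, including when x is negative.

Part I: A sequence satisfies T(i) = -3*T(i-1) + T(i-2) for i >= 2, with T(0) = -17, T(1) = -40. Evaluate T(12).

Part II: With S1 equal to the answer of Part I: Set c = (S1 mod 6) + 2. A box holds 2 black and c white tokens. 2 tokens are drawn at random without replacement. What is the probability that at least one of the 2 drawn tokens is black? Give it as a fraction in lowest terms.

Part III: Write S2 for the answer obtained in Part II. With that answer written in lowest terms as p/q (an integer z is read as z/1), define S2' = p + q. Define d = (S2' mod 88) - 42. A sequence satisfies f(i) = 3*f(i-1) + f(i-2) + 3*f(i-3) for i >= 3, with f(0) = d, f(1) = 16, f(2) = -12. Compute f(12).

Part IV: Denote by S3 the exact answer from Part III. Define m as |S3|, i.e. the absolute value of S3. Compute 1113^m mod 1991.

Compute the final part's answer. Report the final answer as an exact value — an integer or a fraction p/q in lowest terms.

Part I: T(2) = -3*(-40) + 1*(-17) = 103; iterating: T(2)=103, T(3)=-349, T(4)=1150, T(5)=-3799, T(6)=12547, T(7)=-41440, T(8)=136867, T(9)=-452041, T(10)=1492990, T(11)=-4931011, T(12)=16286023; answer 16286023
Part II: S1 = 16286023; c = 3; total draws C(5,2) = 10; complement C(3,2) = 3; favorable 10 - 3 = 7; P = 7/10; answer 7/10
Part III: S2 = 7/10; threaded value p + q = 17; d = -25; f(3) = 3*(-12) + 1*(16) + 3*(-25) = -95; iterating: f(3)=-95, f(4)=-249, f(5)=-878, f(6)=-3168, f(7)=-11129, f(8)=-39189, f(9)=-138200, f(10)=-487176, f(11)=-1717295, f(12)=-6053661; answer -6053661
Part IV: S3 = -6053661; m = 6053661; squarings mod 1991: 1113^1=1113, 1113^2=367, 1113^4=1292, 1113^8=806, 1113^16=570, 1113^32=367, 1113^64=1292, 1113^128=806, 1113^256=570, 1113^512=367, 1113^1024=1292, 1113^2048=806, 1113^4096=570, 1113^8192=367, 1113^16384=1292, 1113^32768=806, 1113^65536=570, 1113^131072=367, 1113^262144=1292, 1113^524288=806, 1113^1048576=570, 1113^2097152=367, 1113^4194304=1292; 1113^6053661 = 1113^1 * 1113^4 * 1113^8 * 1113^16 * 1113^256 * 1113^512 * 1113^1024 * 1113^2048 * 1113^4096 * 1113^16384 * 1113^262144 * 1113^524288 * 1113^1048576 * 1113^4194304 = 849 (mod 1991); answer 849

849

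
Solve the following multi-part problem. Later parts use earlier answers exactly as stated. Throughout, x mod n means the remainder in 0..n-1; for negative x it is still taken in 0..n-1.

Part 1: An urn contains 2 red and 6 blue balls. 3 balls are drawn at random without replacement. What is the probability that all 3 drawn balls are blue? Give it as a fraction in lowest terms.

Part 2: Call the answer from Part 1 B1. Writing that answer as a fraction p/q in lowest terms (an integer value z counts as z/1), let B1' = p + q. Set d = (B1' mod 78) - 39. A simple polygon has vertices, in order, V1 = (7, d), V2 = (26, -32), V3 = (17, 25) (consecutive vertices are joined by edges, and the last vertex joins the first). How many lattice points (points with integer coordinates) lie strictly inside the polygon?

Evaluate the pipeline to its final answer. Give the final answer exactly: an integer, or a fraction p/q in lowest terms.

484

Part 1: total draws C(8,3) = 56; favorable C(6,3) = 20; P = 5/14; answer 5/14
Part 2: B1 = 5/14; threaded value p + q = 19; d = -20; cross terms: (7*-32 - 26*-20)=296, (26*25 - 17*-32)=1194, (17*-20 - 7*25)=-515; twice the area = |975| = 975; area = 975/2; boundary points = 1 + 3 + 5 = 9; strictly interior points = area - boundary/2 + 1 = 484; answer 484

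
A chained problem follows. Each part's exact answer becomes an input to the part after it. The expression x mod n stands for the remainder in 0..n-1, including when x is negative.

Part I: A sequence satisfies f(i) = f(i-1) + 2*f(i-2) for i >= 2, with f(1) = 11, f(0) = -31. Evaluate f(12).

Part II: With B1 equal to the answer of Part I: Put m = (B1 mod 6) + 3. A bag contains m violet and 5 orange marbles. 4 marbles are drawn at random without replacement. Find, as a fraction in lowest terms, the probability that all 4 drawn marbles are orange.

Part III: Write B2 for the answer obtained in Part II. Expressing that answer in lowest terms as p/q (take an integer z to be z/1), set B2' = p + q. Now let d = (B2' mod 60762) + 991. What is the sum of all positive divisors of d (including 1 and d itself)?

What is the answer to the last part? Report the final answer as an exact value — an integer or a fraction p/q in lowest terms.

1368

Part I: f(2) = 1*(11) + 2*(-31) = -51; iterating: f(2)=-51, f(3)=-29, f(4)=-131, f(5)=-189, f(6)=-451, f(7)=-829, f(8)=-1731, f(9)=-3389, f(10)=-6851, f(11)=-13629, f(12)=-27331; answer -27331
Part II: B1 = -27331; m = 8; total draws C(13,4) = 715; favorable C(5,4) = 5; P = 1/143; answer 1/143
Part III: B2 = 1/143; threaded value p + q = 144; d = 1135; 1135 = 5 * 227; sigma = (1 + 5) * (1 + 227) = 6 * 228 = 1368; answer 1368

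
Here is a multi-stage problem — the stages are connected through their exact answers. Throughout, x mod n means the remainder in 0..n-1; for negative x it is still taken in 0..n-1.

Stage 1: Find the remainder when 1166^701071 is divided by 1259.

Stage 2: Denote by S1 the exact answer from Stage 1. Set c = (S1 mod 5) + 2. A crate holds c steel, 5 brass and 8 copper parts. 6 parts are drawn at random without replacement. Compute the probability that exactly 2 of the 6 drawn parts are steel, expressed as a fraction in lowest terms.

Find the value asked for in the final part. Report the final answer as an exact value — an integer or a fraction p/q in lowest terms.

15/56

Stage 1: squarings mod 1259: 1166^1=1166, 1166^2=1095, 1166^4=457, 1166^8=1114, 1166^16=881, 1166^32=617, 1166^64=471, 1166^128=257, 1166^256=581, 1166^512=149, 1166^1024=798, 1166^2048=1009, 1166^4096=809, 1166^8192=1060, 1166^16384=572, 1166^32768=1103, 1166^65536=415, 1166^131072=1001, 1166^262144=1096, 1166^524288=130; 1166^701071 = 1166^1 * 1166^2 * 1166^4 * 1166^8 * 1166^128 * 1166^512 * 1166^4096 * 1166^8192 * 1166^32768 * 1166^131072 * 1166^524288 = 851 (mod 1259); answer 851
Stage 2: S1 = 851; c = 3; total draws C(16,6) = 8008; favorable C(3,2)*C(13,4) = 2145; P = 15/56; answer 15/56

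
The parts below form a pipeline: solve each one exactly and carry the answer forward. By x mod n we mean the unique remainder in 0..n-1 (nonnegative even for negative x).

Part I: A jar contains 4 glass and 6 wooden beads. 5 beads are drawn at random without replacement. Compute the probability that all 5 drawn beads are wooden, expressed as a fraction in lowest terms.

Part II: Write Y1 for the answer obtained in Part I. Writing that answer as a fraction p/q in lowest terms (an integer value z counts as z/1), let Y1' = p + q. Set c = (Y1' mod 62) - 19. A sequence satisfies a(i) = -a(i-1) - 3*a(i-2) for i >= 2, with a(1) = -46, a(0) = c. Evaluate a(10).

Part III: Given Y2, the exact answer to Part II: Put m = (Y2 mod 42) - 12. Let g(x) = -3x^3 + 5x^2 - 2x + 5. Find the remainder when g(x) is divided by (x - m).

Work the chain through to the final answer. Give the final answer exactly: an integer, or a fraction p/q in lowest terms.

-29563

Part I: total draws C(10,5) = 252; favorable C(6,5) = 6; P = 1/42; answer 1/42
Part II: Y1 = 1/42; threaded value p + q = 43; c = 24; a(2) = -1*(-46) - 3*(24) = -26; iterating: a(2)=-26, a(3)=164, a(4)=-86, a(5)=-406, a(6)=664, a(7)=554, a(8)=-2546, a(9)=884, a(10)=6754; answer 6754
Part III: Y2 = 6754; m = 22; remainder = value at the root: -3*(22)^3 + 5*(22)^2 - 2*(22)^1 + 5 = (-31944) + (2420) + (-44) + (5) = -29563; answer -29563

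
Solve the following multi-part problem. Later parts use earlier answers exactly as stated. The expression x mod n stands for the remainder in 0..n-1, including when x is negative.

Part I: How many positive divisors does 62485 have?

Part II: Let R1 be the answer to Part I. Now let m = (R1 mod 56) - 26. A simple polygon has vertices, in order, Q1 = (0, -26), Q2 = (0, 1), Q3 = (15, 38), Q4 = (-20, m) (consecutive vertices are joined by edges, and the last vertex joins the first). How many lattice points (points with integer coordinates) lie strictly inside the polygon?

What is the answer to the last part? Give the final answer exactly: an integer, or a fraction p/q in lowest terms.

Part I: 62485 = 5 * 12497; number of divisors = (1+1) * (1+1) = 4; answer 4
Part II: R1 = 4; m = -22; cross terms: (0*1 - 0*-26)=0, (0*38 - 15*1)=-15, (15*-22 - -20*38)=430, (-20*-26 - 0*-22)=520; twice the area = |935| = 935; area = 935/2; boundary points = 27 + 1 + 5 + 4 = 37; strictly interior points = area - boundary/2 + 1 = 450; answer 450

450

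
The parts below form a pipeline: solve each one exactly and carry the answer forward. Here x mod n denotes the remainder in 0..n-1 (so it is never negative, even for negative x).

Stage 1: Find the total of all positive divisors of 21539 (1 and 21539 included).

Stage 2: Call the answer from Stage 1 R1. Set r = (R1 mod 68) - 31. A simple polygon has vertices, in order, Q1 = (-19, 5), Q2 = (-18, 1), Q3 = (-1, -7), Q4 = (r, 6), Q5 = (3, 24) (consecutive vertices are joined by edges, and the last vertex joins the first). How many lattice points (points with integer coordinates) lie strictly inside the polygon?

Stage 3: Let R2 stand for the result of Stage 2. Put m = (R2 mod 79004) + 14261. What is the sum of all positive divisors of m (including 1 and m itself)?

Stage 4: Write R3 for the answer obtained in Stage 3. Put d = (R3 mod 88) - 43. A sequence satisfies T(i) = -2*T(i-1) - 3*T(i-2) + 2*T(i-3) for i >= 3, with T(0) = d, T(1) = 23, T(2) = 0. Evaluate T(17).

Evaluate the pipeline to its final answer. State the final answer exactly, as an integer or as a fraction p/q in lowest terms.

-3305379

Stage 1: 21539 = 7 * 17 * 181; sigma = (1 + 7) * (1 + 17) * (1 + 181) = 8 * 18 * 182 = 26208; answer 26208
Stage 2: R1 = 26208; r = -3; cross terms: (-19*1 - -18*5)=71, (-18*-7 - -1*1)=127, (-1*6 - -3*-7)=-27, (-3*24 - 3*6)=-90, (3*5 - -19*24)=471; twice the area = |552| = 552; area = 276; boundary points = 1 + 1 + 1 + 6 + 1 = 10; strictly interior points = area - boundary/2 + 1 = 272; answer 272
Stage 3: R2 = 272; m = 14533; 14533 is prime, so its only divisors are 1 and 14533; sigma = 1 + 14533 = 14534; answer 14534
Stage 4: R3 = 14534; d = -29; T(3) = -2*(0) - 3*(23) + 2*(-29) = -127; iterating: T(3)=-127, T(4)=300, T(5)=-219, T(6)=-716, T(7)=2689, T(8)=-3668, T(9)=-2163, T(10)=20708, T(11)=-42263, T(12)=18076, T(13)=132053, T(14)=-402860, T(15)=445713, T(16)=581260, T(17)=-3305379; answer -3305379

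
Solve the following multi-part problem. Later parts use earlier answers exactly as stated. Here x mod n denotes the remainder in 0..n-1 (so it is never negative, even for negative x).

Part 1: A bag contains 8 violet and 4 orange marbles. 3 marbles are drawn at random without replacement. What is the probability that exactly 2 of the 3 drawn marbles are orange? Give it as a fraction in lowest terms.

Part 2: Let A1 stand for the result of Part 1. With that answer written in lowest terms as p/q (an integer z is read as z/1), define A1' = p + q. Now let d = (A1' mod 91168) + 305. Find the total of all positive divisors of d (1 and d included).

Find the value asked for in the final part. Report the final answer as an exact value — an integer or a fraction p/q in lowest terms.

Part 1: total draws C(12,3) = 220; favorable C(4,2)*C(8,1) = 48; P = 12/55; answer 12/55
Part 2: A1 = 12/55; threaded value p + q = 67; d = 372; 372 = 2^2 * 3 * 31; sigma = (1 + 2 + 4) * (1 + 3) * (1 + 31) = 7 * 4 * 32 = 896; answer 896

896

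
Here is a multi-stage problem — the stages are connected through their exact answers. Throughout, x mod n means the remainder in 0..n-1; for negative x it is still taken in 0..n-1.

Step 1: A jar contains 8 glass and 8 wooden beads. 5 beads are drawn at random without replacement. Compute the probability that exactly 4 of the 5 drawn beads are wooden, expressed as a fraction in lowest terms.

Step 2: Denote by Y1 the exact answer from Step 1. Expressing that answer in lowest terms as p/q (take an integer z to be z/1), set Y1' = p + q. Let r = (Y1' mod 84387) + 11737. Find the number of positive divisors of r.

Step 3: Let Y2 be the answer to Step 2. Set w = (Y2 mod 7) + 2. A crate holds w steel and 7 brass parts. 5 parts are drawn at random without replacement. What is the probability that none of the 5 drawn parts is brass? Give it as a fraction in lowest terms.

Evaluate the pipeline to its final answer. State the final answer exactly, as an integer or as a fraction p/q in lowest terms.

1/792

Step 1: total draws C(16,5) = 4368; favorable C(8,4)*C(8,1) = 560; P = 5/39; answer 5/39
Step 2: Y1 = 5/39; threaded value p + q = 44; r = 11781; 11781 = 3^2 * 7 * 11 * 17; number of divisors = (2+1) * (1+1) * (1+1) * (1+1) = 24; answer 24
Step 3: Y2 = 24; w = 5; total draws C(12,5) = 792; favorable C(5,5) = 1; P = 1/792; answer 1/792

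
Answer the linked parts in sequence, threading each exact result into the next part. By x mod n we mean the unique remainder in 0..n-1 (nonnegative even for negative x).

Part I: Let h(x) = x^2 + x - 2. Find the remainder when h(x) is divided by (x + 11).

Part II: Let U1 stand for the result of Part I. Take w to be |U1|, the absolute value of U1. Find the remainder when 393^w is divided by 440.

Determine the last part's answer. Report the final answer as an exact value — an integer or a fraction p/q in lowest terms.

401

Part I: remainder = value at the root: 1*(-11)^2 + 1*(-11)^1 - 2 = (121) + (-11) + (-2) = 108; answer 108
Part II: U1 = 108; w = 108; squarings mod 440: 393^1=393, 393^2=9, 393^4=81, 393^8=401, 393^16=201, 393^32=361, 393^64=81; 393^108 = 393^4 * 393^8 * 393^32 * 393^64 = 401 (mod 440); answer 401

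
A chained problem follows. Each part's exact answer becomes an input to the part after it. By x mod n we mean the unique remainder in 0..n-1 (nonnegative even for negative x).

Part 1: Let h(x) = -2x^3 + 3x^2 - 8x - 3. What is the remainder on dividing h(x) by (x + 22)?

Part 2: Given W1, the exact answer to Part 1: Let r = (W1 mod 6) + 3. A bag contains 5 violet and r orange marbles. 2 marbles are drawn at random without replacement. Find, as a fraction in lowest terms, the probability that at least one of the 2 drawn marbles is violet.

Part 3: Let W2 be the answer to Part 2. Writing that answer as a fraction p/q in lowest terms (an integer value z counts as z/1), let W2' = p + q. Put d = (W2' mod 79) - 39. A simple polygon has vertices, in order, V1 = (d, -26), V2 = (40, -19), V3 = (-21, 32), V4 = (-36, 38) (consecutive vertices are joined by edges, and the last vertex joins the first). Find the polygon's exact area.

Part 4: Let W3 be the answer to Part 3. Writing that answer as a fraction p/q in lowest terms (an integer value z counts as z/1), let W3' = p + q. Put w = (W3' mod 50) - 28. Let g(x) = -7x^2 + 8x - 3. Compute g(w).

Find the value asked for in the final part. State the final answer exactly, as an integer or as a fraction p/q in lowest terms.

Part 1: remainder = value at the root: -2*(-22)^3 + 3*(-22)^2 - 8*(-22)^1 - 3 = (21296) + (1452) + (176) + (-3) = 22921; answer 22921
Part 2: W1 = 22921; r = 4; total draws C(9,2) = 36; complement C(4,2) = 6; favorable 36 - 6 = 30; P = 5/6; answer 5/6
Part 3: W2 = 5/6; threaded value p + q = 11; d = -28; cross terms: (-28*-19 - 40*-26)=1572, (40*32 - -21*-19)=881, (-21*38 - -36*32)=354, (-36*-26 - -28*38)=2000; twice the area = |4807| = 4807; area = 4807/2; answer 4807/2
Part 4: W3 = 4807/2; threaded value p + q = 4809; w = -19; -7*(-19)^2 + 8*(-19)^1 - 3 = (-2527) + (-152) + (-3) = -2682; answer -2682

-2682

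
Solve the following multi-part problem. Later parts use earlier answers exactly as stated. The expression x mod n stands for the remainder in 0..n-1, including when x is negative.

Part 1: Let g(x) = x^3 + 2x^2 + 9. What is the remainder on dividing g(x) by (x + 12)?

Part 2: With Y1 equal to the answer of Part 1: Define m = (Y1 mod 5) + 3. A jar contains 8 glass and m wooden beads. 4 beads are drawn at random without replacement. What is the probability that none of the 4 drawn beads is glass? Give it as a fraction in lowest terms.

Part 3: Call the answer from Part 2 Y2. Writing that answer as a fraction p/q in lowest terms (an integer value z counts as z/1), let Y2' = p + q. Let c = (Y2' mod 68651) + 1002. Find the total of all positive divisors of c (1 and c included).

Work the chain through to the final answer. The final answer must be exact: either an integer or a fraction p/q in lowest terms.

1566

Part 1: remainder = value at the root: 1*(-12)^3 + 2*(-12)^2 + 9 = (-1728) + (288) + (9) = -1431; answer -1431
Part 2: Y1 = -1431; m = 7; total draws C(15,4) = 1365; favorable C(7,4) = 35; P = 1/39; answer 1/39
Part 3: Y2 = 1/39; threaded value p + q = 40; c = 1042; 1042 = 2 * 521; sigma = (1 + 2) * (1 + 521) = 3 * 522 = 1566; answer 1566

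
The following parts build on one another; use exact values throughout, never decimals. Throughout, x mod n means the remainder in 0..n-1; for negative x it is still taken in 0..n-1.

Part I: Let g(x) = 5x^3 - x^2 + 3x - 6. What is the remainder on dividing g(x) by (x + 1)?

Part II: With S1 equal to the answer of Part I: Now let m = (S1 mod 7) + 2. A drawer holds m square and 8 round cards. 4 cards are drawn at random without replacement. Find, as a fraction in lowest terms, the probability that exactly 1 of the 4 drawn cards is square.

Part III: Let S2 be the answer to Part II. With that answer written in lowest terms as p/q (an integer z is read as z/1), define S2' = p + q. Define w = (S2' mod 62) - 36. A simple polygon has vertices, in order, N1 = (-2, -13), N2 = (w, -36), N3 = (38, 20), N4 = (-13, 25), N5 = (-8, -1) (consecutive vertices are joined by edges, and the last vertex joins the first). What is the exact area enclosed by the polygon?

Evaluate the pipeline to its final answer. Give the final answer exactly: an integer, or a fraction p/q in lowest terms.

1202

Part I: remainder = value at the root: 5*(-1)^3 - 1*(-1)^2 + 3*(-1)^1 - 6 = (-5) + (-1) + (-3) + (-6) = -15; answer -15
Part II: S1 = -15; m = 8; total draws C(16,4) = 1820; favorable C(8,1)*C(8,3) = 448; P = 16/65; answer 16/65
Part III: S2 = 16/65; threaded value p + q = 81; w = -17; cross terms: (-2*-36 - -17*-13)=-149, (-17*20 - 38*-36)=1028, (38*25 - -13*20)=1210, (-13*-1 - -8*25)=213, (-8*-13 - -2*-1)=102; twice the area = |2404| = 2404; area = 1202; answer 1202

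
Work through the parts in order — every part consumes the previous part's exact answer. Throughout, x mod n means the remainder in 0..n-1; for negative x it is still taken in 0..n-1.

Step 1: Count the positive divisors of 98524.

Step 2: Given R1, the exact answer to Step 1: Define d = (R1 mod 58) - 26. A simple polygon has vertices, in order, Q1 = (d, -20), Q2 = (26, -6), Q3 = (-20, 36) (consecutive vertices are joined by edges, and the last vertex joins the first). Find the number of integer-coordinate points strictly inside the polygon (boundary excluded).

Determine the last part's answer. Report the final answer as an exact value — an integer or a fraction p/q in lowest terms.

Step 1: 98524 = 2^2 * 24631; number of divisors = (2+1) * (1+1) = 6; answer 6
Step 2: R1 = 6; d = -20; cross terms: (-20*-6 - 26*-20)=640, (26*36 - -20*-6)=816, (-20*-20 - -20*36)=1120; twice the area = |2576| = 2576; area = 1288; boundary points = 2 + 2 + 56 = 60; strictly interior points = area - boundary/2 + 1 = 1259; answer 1259

1259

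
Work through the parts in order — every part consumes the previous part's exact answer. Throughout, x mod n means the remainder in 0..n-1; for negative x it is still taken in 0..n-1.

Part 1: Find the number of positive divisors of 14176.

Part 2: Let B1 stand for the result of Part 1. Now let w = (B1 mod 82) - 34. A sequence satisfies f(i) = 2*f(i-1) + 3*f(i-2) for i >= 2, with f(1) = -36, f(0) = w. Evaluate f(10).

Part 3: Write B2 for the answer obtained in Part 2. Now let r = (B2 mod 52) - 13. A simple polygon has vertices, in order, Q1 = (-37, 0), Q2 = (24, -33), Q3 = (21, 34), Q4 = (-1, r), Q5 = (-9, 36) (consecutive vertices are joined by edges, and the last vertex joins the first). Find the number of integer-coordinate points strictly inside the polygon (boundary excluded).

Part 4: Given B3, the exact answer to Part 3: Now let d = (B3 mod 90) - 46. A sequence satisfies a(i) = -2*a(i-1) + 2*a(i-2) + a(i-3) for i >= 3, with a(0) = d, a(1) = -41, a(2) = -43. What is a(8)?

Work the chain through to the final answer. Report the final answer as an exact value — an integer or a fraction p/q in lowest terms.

-5995

Part 1: 14176 = 2^5 * 443; number of divisors = (5+1) * (1+1) = 12; answer 12
Part 2: B1 = 12; w = -22; f(2) = 2*(-36) + 3*(-22) = -138; iterating: f(2)=-138, f(3)=-384, f(4)=-1182, f(5)=-3516, f(6)=-10578, f(7)=-31704, f(8)=-95142, f(9)=-285396, f(10)=-856218; answer -856218
Part 3: B2 = -856218; r = 1; cross terms: (-37*-33 - 24*0)=1221, (24*34 - 21*-33)=1509, (21*1 - -1*34)=55, (-1*36 - -9*1)=-27, (-9*0 - -37*36)=1332; twice the area = |4090| = 4090; area = 2045; boundary points = 1 + 1 + 11 + 1 + 4 = 18; strictly interior points = area - boundary/2 + 1 = 2037; answer 2037
Part 4: B3 = 2037; d = 11; a(3) = -2*(-43) + 2*(-41) + 1*(11) = 15; iterating: a(3)=15, a(4)=-157, a(5)=301, a(6)=-901, a(7)=2247, a(8)=-5995; answer -5995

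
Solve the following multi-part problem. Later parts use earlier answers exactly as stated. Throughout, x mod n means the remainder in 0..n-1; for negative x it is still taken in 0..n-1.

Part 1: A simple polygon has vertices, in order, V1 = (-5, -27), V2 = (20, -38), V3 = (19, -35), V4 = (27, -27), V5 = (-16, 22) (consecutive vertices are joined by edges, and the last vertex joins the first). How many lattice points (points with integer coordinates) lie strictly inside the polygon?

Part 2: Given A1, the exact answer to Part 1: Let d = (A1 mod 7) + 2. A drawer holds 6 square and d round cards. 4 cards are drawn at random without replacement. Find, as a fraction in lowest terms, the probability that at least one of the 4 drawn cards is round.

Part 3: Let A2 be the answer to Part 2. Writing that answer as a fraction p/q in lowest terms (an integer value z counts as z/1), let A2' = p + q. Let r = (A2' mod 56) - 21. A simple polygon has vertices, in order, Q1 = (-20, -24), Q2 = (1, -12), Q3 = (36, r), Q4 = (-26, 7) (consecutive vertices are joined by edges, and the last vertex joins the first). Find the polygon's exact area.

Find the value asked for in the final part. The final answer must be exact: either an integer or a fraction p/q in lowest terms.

Part 1: cross terms: (-5*-38 - 20*-27)=730, (20*-35 - 19*-38)=22, (19*-27 - 27*-35)=432, (27*22 - -16*-27)=162, (-16*-27 - -5*22)=542; twice the area = |1888| = 1888; area = 944; boundary points = 1 + 1 + 8 + 1 + 1 = 12; strictly interior points = area - boundary/2 + 1 = 939; answer 939
Part 2: A1 = 939; d = 3; total draws C(9,4) = 126; complement C(6,4) = 15; favorable 126 - 15 = 111; P = 37/42; answer 37/42
Part 3: A2 = 37/42; threaded value p + q = 79; r = 2; cross terms: (-20*-12 - 1*-24)=264, (1*2 - 36*-12)=434, (36*7 - -26*2)=304, (-26*-24 - -20*7)=764; twice the area = |1766| = 1766; area = 883; answer 883

883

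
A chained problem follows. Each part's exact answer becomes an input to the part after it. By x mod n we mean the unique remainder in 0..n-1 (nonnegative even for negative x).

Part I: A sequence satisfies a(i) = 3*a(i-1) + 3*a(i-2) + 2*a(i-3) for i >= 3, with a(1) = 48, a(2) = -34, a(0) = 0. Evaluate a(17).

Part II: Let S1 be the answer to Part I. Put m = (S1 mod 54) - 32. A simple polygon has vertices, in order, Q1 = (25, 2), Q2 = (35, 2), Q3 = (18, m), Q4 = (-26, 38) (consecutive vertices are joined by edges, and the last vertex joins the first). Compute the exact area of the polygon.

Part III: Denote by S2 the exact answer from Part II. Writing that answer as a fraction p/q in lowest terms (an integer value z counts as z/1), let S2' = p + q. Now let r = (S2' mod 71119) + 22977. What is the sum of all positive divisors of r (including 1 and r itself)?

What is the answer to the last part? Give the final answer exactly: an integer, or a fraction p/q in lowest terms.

Part I: a(3) = 3*(-34) + 3*(48) + 2*(0) = 42; iterating: a(3)=42, a(4)=120, a(5)=418, a(6)=1698, a(7)=6588, a(8)=25694, a(9)=100242, a(10)=390984, a(11)=1525066, a(12)=5948634, a(13)=23203068, a(14)=90505238, a(15)=353022186, a(16)=1376988408, a(17)=5371042258; answer 5371042258
Part II: S1 = 5371042258; m = -4; cross terms: (25*2 - 35*2)=-20, (35*-4 - 18*2)=-176, (18*38 - -26*-4)=580, (-26*2 - 25*38)=-1002; twice the area = |-618| = 618; area = 309; answer 309
Part III: S2 = 309; threaded value p + q = 310; r = 23287; 23287 = 11 * 29 * 73; sigma = (1 + 11) * (1 + 29) * (1 + 73) = 12 * 30 * 74 = 26640; answer 26640

26640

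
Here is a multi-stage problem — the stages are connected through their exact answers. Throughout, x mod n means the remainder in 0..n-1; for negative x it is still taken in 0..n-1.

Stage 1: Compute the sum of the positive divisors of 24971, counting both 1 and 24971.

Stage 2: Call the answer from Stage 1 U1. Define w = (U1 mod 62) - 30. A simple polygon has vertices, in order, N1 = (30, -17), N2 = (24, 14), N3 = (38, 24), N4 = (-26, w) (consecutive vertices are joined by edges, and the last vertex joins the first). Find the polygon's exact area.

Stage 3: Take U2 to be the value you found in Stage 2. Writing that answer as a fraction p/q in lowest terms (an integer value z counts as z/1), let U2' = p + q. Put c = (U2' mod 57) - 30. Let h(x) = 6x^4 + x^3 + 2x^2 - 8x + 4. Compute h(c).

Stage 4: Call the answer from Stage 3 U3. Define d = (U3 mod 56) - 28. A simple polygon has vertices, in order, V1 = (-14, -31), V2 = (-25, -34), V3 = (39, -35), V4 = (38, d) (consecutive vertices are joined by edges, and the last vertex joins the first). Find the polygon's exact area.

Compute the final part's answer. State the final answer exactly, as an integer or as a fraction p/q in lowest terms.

Stage 1: 24971 is prime, so its only divisors are 1 and 24971; sigma = 1 + 24971 = 24972; answer 24972
Stage 2: U1 = 24972; w = 18; cross terms: (30*14 - 24*-17)=828, (24*24 - 38*14)=44, (38*18 - -26*24)=1308, (-26*-17 - 30*18)=-98; twice the area = |2082| = 2082; area = 1041; answer 1041
Stage 3: U2 = 1041; threaded value p + q = 1042; c = -14; 6*(-14)^4 + 1*(-14)^3 + 2*(-14)^2 - 8*(-14)^1 + 4 = (230496) + (-2744) + (392) + (112) + (4) = 228260; answer 228260
Stage 4: U3 = 228260; d = -24; cross terms: (-14*-34 - -25*-31)=-299, (-25*-35 - 39*-34)=2201, (39*-24 - 38*-35)=394, (38*-31 - -14*-24)=-1514; twice the area = |782| = 782; area = 391; answer 391

391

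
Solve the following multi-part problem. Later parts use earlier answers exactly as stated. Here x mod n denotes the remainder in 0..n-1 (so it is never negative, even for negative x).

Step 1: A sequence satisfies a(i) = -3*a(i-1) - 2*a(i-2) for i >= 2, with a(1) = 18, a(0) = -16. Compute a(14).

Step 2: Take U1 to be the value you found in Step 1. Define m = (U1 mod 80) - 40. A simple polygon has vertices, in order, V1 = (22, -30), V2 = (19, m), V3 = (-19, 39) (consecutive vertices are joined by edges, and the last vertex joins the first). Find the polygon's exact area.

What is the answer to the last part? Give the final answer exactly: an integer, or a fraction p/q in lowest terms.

Step 1: a(2) = -3*(18) - 2*(-16) = -22; iterating: a(2)=-22, a(3)=30, a(4)=-46, a(5)=78, a(6)=-142, a(7)=270, a(8)=-526, a(9)=1038, a(10)=-2062, a(11)=4110, a(12)=-8206, a(13)=16398, a(14)=-32782; answer -32782
Step 2: U1 = -32782; m = -22; cross terms: (22*-22 - 19*-30)=86, (19*39 - -19*-22)=323, (-19*-30 - 22*39)=-288; twice the area = |121| = 121; area = 121/2; answer 121/2

121/2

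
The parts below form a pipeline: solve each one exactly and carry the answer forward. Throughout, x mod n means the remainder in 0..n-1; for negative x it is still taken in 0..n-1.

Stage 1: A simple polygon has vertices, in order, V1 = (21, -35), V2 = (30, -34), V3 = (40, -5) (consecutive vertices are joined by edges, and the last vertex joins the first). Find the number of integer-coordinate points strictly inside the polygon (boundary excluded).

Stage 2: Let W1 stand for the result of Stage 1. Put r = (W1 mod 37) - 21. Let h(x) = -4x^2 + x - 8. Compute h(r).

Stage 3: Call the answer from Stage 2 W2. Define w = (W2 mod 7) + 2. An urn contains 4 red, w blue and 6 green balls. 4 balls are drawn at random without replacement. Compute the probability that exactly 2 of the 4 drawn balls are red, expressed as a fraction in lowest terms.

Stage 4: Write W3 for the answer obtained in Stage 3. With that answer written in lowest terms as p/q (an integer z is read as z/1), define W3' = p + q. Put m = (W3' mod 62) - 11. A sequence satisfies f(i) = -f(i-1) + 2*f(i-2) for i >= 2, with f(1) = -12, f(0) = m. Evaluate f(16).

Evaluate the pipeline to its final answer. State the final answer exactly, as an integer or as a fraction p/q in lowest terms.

961212

Stage 1: cross terms: (21*-34 - 30*-35)=336, (30*-5 - 40*-34)=1210, (40*-35 - 21*-5)=-1295; twice the area = |251| = 251; area = 251/2; boundary points = 1 + 1 + 1 = 3; strictly interior points = area - boundary/2 + 1 = 125; answer 125
Stage 2: W1 = 125; r = -7; -4*(-7)^2 + 1*(-7)^1 - 8 = (-196) + (-7) + (-8) = -211; answer -211
Stage 3: W2 = -211; w = 8; total draws C(18,4) = 3060; favorable C(4,2)*C(14,2) = 546; P = 91/510; answer 91/510
Stage 4: W3 = 91/510; threaded value p + q = 601; m = 32; f(2) = -1*(-12) + 2*(32) = 76; iterating: f(2)=76, f(3)=-100, f(4)=252, f(5)=-452, f(6)=956, f(7)=-1860, f(8)=3772, f(9)=-7492, f(10)=15036, f(11)=-30020, f(12)=60092, f(13)=-120132, f(14)=240316, f(15)=-480580, f(16)=961212; answer 961212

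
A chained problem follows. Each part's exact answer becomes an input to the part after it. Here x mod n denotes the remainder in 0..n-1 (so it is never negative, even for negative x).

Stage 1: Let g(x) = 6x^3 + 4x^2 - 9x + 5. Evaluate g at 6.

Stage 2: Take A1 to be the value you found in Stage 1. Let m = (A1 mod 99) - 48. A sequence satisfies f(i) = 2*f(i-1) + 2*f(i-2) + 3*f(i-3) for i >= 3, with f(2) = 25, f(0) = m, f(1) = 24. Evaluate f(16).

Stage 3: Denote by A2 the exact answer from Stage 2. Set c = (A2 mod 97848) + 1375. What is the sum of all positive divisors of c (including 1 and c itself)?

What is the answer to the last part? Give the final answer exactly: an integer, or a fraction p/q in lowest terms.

6832

Stage 1: 6*(6)^3 + 4*(6)^2 - 9*(6)^1 + 5 = (1296) + (144) + (-54) + (5) = 1391; answer 1391
Stage 2: A1 = 1391; m = -43; f(3) = 2*(25) + 2*(24) + 3*(-43) = -31; iterating: f(3)=-31, f(4)=60, f(5)=133, f(6)=293, f(7)=1032, f(8)=3049, f(9)=9041, f(10)=27276, f(11)=81781, f(12)=245237, f(13)=735864, f(14)=2207545, f(15)=6622529, f(16)=19867740; answer 19867740
Stage 3: A2 = 19867740; c = 5971; 5971 = 7 * 853; sigma = (1 + 7) * (1 + 853) = 8 * 854 = 6832; answer 6832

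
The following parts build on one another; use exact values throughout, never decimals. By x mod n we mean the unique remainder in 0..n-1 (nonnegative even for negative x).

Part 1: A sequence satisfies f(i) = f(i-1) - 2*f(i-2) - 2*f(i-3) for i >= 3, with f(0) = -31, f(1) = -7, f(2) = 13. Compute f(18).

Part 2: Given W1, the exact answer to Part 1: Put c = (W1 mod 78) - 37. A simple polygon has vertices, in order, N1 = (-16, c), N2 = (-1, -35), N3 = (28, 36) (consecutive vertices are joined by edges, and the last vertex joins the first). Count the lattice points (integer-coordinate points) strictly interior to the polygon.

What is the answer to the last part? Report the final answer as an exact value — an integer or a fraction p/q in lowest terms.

Part 1: f(3) = 1*(13) - 2*(-7) - 2*(-31) = 89; iterating: f(3)=89, f(4)=77, f(5)=-127, f(6)=-459, f(7)=-359, f(8)=813, f(9)=2449, f(10)=1541, f(11)=-4983, f(12)=-12963, f(13)=-6079, f(14)=29813, f(15)=67897, f(16)=20429, f(17)=-174991, f(18)=-351643; answer -351643
Part 2: W1 = -351643; c = 22; cross terms: (-16*-35 - -1*22)=582, (-1*36 - 28*-35)=944, (28*22 - -16*36)=1192; twice the area = |2718| = 2718; area = 1359; boundary points = 3 + 1 + 2 = 6; strictly interior points = area - boundary/2 + 1 = 1357; answer 1357

1357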